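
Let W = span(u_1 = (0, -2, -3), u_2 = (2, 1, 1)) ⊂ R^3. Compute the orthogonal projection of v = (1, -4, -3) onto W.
proj_W(v) = (40/53, -134/53, -211/53)

Set up U = [u_1 | ... | u_2] ∈ R^(3×2). The projector onto W = col(U) is P = U (U^T U)^(-1) U^T.
Compute U^T U =
  [13, -5]
  [-5, 6],
and U^T v = (17, -5).
Solve U^T U · c = U^T v for the coefficients: c = (77/53, 20/53). The projection is proj_W(v) = U c.
Check: (v - proj_W(v)) · u_1 = 0  (should be 0).
Check: (v - proj_W(v)) · u_2 = 0  (should be 0).
Result: proj_W(v) = (40/53, -134/53, -211/53).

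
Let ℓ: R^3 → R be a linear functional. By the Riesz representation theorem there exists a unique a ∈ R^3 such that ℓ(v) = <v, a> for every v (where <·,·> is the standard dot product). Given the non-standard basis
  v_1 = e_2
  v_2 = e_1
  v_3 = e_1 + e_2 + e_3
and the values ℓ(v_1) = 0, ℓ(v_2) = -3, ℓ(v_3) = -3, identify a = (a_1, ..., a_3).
a = (-3, 0, 0)

Write a = (a_1, ..., a_3) in the standard basis. For each basis vector v_i, ℓ(v_i) = <v_i, a> is a linear equation in the a_j's. Collect the n equations into a matrix system V a = ℓ, where row i of V is v_i (expressed in the standard basis). Since V is invertible (lower-triangular with 1s on the diagonal, up to permutation), solve by back-substitution:
  V =
[[0, 1, 0],
 [1, 0, 0],
 [1, 1, 1]]
  V a = (0, -3, -3)
Solving gives a = (-3, 0, 0).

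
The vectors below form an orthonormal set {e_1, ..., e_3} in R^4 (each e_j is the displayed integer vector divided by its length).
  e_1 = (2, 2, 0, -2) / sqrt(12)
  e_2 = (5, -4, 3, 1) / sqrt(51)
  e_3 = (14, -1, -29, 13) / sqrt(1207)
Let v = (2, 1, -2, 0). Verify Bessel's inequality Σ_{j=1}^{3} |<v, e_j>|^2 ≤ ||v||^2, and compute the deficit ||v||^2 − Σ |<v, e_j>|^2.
Σ |<v, e_j>|^2 = 638/71; ||v||^2 = 9; deficit = 1/71

Write each e_j = u_j / sqrt(<u_j, u_j>) where u_j is the displayed integer vector. Then <v, e_j> = <v, u_j> / sqrt(<u_j, u_j>), so |<v, e_j>|^2 = <v, u_j>^2 / <u_j, u_j>.
Coefficients: <v, e_1> = 6/sqrt(12), <v, e_2> = 0/sqrt(51), <v, e_3> = 85/sqrt(1207).
Square and sum: Σ |<v, e_j>|^2 = 638/71.
Compute ||v||^2 = v·v = 9.
Deficit = 9 − 638/71 = 1/71 ≥ 0, confirming Bessel's inequality. (The deficit equals ||v − Σ <v,e_j> e_j||^2, the squared distance from v to span{e_j}.)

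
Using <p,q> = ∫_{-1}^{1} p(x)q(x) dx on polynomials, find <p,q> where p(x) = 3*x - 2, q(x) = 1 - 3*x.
<p,q> = -10

Expand the product: p(x)·q(x) = -9*x^2 + 9*x - 2.
∫_{-1}^{1} of each monomial x^k gives [2/(k+1) if k even, 0 if k odd]. Integrating term-by-term (or equivalently evaluating the antiderivative F(x) = -3*x^3 + 9*x^2/2 - 2*x at the endpoints):
  F(1) − F(−1) = -1/2 − (19/2) = -10.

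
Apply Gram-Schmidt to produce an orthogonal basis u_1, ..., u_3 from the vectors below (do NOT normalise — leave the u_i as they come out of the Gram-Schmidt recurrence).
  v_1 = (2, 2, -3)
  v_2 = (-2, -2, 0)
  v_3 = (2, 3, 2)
Orthogonal basis:
  u_1 = (2, 2, -3)
  u_2 = (-18/17, -18/17, -24/17)
  u_3 = (-1/2, 1/2, 0)

Apply the Gram-Schmidt recurrence
  u_1 = v_1
  u_i = v_i − Σ_{j<i} ((v_i · u_j) / (u_j · u_j)) · u_j.

Step by step this gives:
  u_1 = (2, 2, -3)
  u_2 = (-18/17, -18/17, -24/17)
  u_3 = (-1/2, 1/2, 0)

Orthogonality check:
  u_2 · u_1 = 0 (should be 0)
  u_3 · u_1 = 0 (should be 0)
  u_3 · u_2 = 0 (should be 0)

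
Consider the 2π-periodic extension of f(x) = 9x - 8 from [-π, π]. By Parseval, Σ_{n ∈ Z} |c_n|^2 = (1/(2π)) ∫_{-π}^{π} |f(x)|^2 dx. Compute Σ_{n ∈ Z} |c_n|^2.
Σ |c_n|^2 = 27π^2 + 64

Expand and integrate term by term over [-π, π]:
  ∫ (9x)^2 dx = 81·(2π^3/3); ∫ 2·9·(-8)·x dx = 0 (odd integrand); ∫ (-8)^2 dx = 64·2π.
So (1/(2π)) ∫_{-π}^{π} (9x - 8)^2 dx = 81π^2/3 + 64 = 27π^2 + 64.
Parseval ⇒ Σ |c_n|^2 = 27π^2 + 64.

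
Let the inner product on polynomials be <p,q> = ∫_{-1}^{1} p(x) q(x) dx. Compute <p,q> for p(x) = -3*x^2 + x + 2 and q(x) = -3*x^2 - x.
<p,q> = -16/15

Expand the product: p(x)·q(x) = 9*x^4 - 7*x^2 - 2*x.
∫_{-1}^{1} of each monomial x^k gives [2/(k+1) if k even, 0 if k odd]. Integrating term-by-term (or equivalently evaluating the antiderivative F(x) = 9*x^5/5 - 7*x^3/3 - x^2 at the endpoints):
  F(1) − F(−1) = -23/15 − (-7/15) = -16/15.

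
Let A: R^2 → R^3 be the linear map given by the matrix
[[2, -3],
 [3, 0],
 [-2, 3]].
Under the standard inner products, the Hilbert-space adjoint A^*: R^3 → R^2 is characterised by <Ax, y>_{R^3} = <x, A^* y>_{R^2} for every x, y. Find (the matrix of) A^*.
A^* = A^T =
[[2, 3, -2],
 [-3, 0, 3]]

For real matrices with standard dot products, the defining identity <Ax, y> = <x, A^* y> gives (Ax)^T y = x^T (A^*) y, i.e. x^T A^T y = x^T (A^*) y. Since this holds for all x, y, we must have A^* = A^T. Therefore
A^* =
[[2, 3, -2],
 [-3, 0, 3]].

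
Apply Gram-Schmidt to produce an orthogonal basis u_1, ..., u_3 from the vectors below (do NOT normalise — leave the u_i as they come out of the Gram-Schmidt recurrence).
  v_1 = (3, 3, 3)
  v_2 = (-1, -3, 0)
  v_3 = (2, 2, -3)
Orthogonal basis:
  u_1 = (3, 3, 3)
  u_2 = (1/3, -5/3, 4/3)
  u_3 = (15/7, -5/7, -10/7)

Apply the Gram-Schmidt recurrence
  u_1 = v_1
  u_i = v_i − Σ_{j<i} ((v_i · u_j) / (u_j · u_j)) · u_j.

Step by step this gives:
  u_1 = (3, 3, 3)
  u_2 = (1/3, -5/3, 4/3)
  u_3 = (15/7, -5/7, -10/7)

Orthogonality check:
  u_2 · u_1 = 0 (should be 0)
  u_3 · u_1 = 0 (should be 0)
  u_3 · u_2 = 0 (should be 0)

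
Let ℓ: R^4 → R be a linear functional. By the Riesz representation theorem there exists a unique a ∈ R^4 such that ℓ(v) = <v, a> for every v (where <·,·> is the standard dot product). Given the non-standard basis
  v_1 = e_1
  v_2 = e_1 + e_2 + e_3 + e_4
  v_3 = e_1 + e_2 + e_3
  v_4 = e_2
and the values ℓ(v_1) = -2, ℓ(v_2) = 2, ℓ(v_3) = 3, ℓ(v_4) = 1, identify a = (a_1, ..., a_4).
a = (-2, 1, 4, -1)

Write a = (a_1, ..., a_4) in the standard basis. For each basis vector v_i, ℓ(v_i) = <v_i, a> is a linear equation in the a_j's. Collect the n equations into a matrix system V a = ℓ, where row i of V is v_i (expressed in the standard basis). Since V is invertible (lower-triangular with 1s on the diagonal, up to permutation), solve by back-substitution:
  V =
[[1, 0, 0, 0],
 [1, 1, 1, 1],
 [1, 1, 1, 0],
 [0, 1, 0, 0]]
  V a = (-2, 2, 3, 1)
Solving gives a = (-2, 1, 4, -1).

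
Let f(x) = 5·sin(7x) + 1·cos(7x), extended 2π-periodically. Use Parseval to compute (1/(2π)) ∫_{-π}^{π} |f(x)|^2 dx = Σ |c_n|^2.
Σ |c_n|^2 = 13

Expand |f|^2 and use orthogonality of {sin(nx), cos(mx)} on [-π, π]:
  ∫_{-π}^{π} sin(nx)^2 dx = π, ∫ cos(mx)^2 dx = π, and cross terms integrate to 0.
So ∫_{-π}^{π} f(x)^2 dx = 5^2 · π + 1^2 · π = (25 + 1)π.
Divide by 2π: (25 + 1)/2 = 13.
By Parseval, this equals Σ |c_n|^2.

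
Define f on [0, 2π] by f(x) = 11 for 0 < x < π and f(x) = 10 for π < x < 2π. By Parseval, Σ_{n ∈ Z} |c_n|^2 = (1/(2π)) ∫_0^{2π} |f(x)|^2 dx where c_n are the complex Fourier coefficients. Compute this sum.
Σ |c_n|^2 = 221/2

Parseval equates the L^2 energy of f (normalised by 1/(2π)) with the ℓ^2 sum of its Fourier coefficients: (1/(2π)) ∫_0^{2π} |f|^2 = Σ |c_n|^2.
Compute the left side: (1/(2π)) [∫_0^π 11^2 dx + ∫_π^{2π} 10^2 dx] = (1/(2π)) · (121π + 100π) = (121 + 100)/2 = 221/2.
So Σ_{n ∈ Z} |c_n|^2 = 221/2.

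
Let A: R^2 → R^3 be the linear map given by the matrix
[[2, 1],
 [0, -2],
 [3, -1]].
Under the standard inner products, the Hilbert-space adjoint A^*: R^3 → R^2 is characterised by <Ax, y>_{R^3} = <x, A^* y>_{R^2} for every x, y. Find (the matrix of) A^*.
A^* = A^T =
[[2, 0, 3],
 [1, -2, -1]]

For real matrices with standard dot products, the defining identity <Ax, y> = <x, A^* y> gives (Ax)^T y = x^T (A^*) y, i.e. x^T A^T y = x^T (A^*) y. Since this holds for all x, y, we must have A^* = A^T. Therefore
A^* =
[[2, 0, 3],
 [1, -2, -1]].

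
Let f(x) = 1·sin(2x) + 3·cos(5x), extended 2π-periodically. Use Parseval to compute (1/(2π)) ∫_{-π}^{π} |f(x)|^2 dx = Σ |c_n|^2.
Σ |c_n|^2 = 5

Expand |f|^2 and use orthogonality of {sin(nx), cos(mx)} on [-π, π]:
  ∫_{-π}^{π} sin(nx)^2 dx = π, ∫ cos(mx)^2 dx = π, and cross terms integrate to 0.
So ∫_{-π}^{π} f(x)^2 dx = 1^2 · π + 3^2 · π = (1 + 9)π.
Divide by 2π: (1 + 9)/2 = 5.
By Parseval, this equals Σ |c_n|^2.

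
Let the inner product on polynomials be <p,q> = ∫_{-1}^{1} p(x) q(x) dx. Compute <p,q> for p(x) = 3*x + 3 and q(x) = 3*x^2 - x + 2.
<p,q> = 16

Expand the product: p(x)·q(x) = 9*x^3 + 6*x^2 + 3*x + 6.
∫_{-1}^{1} of each monomial x^k gives [2/(k+1) if k even, 0 if k odd]. Integrating term-by-term (or equivalently evaluating the antiderivative F(x) = 9*x^4/4 + 2*x^3 + 3*x^2/2 + 6*x at the endpoints):
  F(1) − F(−1) = 47/4 − (-17/4) = 16.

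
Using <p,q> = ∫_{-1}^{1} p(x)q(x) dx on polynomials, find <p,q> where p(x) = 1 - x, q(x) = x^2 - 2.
<p,q> = -10/3

Expand the product: p(x)·q(x) = -x^3 + x^2 + 2*x - 2.
∫_{-1}^{1} of each monomial x^k gives [2/(k+1) if k even, 0 if k odd]. Integrating term-by-term (or equivalently evaluating the antiderivative F(x) = -x^4/4 + x^3/3 + x^2 - 2*x at the endpoints):
  F(1) − F(−1) = -11/12 − (29/12) = -10/3.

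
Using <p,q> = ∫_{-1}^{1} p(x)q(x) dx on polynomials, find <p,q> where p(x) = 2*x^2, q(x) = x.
<p,q> = 0

Expand the product: p(x)·q(x) = 2*x^3.
∫_{-1}^{1} of each monomial x^k gives [2/(k+1) if k even, 0 if k odd]. Integrating term-by-term (or equivalently evaluating the antiderivative F(x) = x^4/2 at the endpoints):
  F(1) − F(−1) = 1/2 − (1/2) = 0.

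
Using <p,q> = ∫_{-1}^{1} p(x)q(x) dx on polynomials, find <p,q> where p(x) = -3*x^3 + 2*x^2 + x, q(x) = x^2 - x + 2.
<p,q> = 4

Expand the product: p(x)·q(x) = -3*x^5 + 5*x^4 - 7*x^3 + 3*x^2 + 2*x.
∫_{-1}^{1} of each monomial x^k gives [2/(k+1) if k even, 0 if k odd]. Integrating term-by-term (or equivalently evaluating the antiderivative F(x) = -x^6/2 + x^5 - 7*x^4/4 + x^3 + x^2 at the endpoints):
  F(1) − F(−1) = 3/4 − (-13/4) = 4.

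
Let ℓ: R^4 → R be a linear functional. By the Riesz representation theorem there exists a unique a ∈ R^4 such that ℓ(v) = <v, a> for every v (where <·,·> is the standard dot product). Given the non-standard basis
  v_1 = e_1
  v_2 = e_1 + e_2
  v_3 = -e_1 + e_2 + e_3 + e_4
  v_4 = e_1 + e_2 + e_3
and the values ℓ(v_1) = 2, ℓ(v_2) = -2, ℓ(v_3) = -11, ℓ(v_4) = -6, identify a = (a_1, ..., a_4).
a = (2, -4, -4, -1)

Write a = (a_1, ..., a_4) in the standard basis. For each basis vector v_i, ℓ(v_i) = <v_i, a> is a linear equation in the a_j's. Collect the n equations into a matrix system V a = ℓ, where row i of V is v_i (expressed in the standard basis). Since V is invertible (lower-triangular with 1s on the diagonal, up to permutation), solve by back-substitution:
  V =
[[1, 0, 0, 0],
 [1, 1, 0, 0],
 [-1, 1, 1, 1],
 [1, 1, 1, 0]]
  V a = (2, -2, -11, -6)
Solving gives a = (2, -4, -4, -1).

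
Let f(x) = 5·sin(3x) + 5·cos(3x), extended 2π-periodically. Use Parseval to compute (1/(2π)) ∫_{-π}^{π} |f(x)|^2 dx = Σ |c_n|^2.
Σ |c_n|^2 = 25

Expand |f|^2 and use orthogonality of {sin(nx), cos(mx)} on [-π, π]:
  ∫_{-π}^{π} sin(nx)^2 dx = π, ∫ cos(mx)^2 dx = π, and cross terms integrate to 0.
So ∫_{-π}^{π} f(x)^2 dx = 5^2 · π + 5^2 · π = (25 + 25)π.
Divide by 2π: (25 + 25)/2 = 25.
By Parseval, this equals Σ |c_n|^2.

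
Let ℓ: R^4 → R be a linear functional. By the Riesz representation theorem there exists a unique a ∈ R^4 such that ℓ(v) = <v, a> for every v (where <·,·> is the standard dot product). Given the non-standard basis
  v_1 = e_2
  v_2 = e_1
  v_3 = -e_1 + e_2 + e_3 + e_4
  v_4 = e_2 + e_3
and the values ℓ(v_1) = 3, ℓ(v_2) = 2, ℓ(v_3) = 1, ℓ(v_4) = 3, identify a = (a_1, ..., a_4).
a = (2, 3, 0, 0)

Write a = (a_1, ..., a_4) in the standard basis. For each basis vector v_i, ℓ(v_i) = <v_i, a> is a linear equation in the a_j's. Collect the n equations into a matrix system V a = ℓ, where row i of V is v_i (expressed in the standard basis). Since V is invertible (lower-triangular with 1s on the diagonal, up to permutation), solve by back-substitution:
  V =
[[0, 1, 0, 0],
 [1, 0, 0, 0],
 [-1, 1, 1, 1],
 [0, 1, 1, 0]]
  V a = (3, 2, 1, 3)
Solving gives a = (2, 3, 0, 0).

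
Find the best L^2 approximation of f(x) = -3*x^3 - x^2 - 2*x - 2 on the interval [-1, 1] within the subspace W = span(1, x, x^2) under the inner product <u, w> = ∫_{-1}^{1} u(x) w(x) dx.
g(x) = -x^2 - 19*x/5 - 2

The best approximation g ∈ W is the orthogonal projection of f onto W. Writing g = a_0 + a_1 x + a_2 x^2, the coefficients solve the normal equations G · a = b where
  G_{ij} = <φ_i, φ_j> and b_i = <f, φ_i>, with φ_0 = 1, φ_1 = x, φ_2 = x^2.
G =
  [2, 0, 2/3]
  [0, 2/3, 0]
  [2/3, 0, 2/5],
b = (-14/3, -38/15, -26/15).
Solving gives a_0 = -2, a_1 = -19/5, a_2 = -1, so
  g(x) = -x^2 - 19*x/5 - 2.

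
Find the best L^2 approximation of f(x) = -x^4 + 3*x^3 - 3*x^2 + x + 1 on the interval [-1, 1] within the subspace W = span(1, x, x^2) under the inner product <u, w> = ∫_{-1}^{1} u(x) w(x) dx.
g(x) = -27*x^2/7 + 14*x/5 + 38/35

The best approximation g ∈ W is the orthogonal projection of f onto W. Writing g = a_0 + a_1 x + a_2 x^2, the coefficients solve the normal equations G · a = b where
  G_{ij} = <φ_i, φ_j> and b_i = <f, φ_i>, with φ_0 = 1, φ_1 = x, φ_2 = x^2.
G =
  [2, 0, 2/3]
  [0, 2/3, 0]
  [2/3, 0, 2/5],
b = (-2/5, 28/15, -86/105).
Solving gives a_0 = 38/35, a_1 = 14/5, a_2 = -27/7, so
  g(x) = -27*x^2/7 + 14*x/5 + 38/35.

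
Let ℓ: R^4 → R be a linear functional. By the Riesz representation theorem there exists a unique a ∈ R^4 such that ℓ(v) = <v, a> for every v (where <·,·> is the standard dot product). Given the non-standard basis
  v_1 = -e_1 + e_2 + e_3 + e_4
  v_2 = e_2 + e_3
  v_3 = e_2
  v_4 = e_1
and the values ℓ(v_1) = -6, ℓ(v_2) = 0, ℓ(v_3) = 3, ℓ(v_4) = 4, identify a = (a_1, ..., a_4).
a = (4, 3, -3, -2)

Write a = (a_1, ..., a_4) in the standard basis. For each basis vector v_i, ℓ(v_i) = <v_i, a> is a linear equation in the a_j's. Collect the n equations into a matrix system V a = ℓ, where row i of V is v_i (expressed in the standard basis). Since V is invertible (lower-triangular with 1s on the diagonal, up to permutation), solve by back-substitution:
  V =
[[-1, 1, 1, 1],
 [0, 1, 1, 0],
 [0, 1, 0, 0],
 [1, 0, 0, 0]]
  V a = (-6, 0, 3, 4)
Solving gives a = (4, 3, -3, -2).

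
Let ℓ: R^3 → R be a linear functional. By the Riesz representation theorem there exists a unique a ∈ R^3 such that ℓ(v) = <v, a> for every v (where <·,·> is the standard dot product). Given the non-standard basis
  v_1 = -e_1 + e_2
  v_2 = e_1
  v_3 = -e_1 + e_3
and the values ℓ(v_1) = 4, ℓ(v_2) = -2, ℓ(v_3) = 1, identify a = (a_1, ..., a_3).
a = (-2, 2, -1)

Write a = (a_1, ..., a_3) in the standard basis. For each basis vector v_i, ℓ(v_i) = <v_i, a> is a linear equation in the a_j's. Collect the n equations into a matrix system V a = ℓ, where row i of V is v_i (expressed in the standard basis). Since V is invertible (lower-triangular with 1s on the diagonal, up to permutation), solve by back-substitution:
  V =
[[-1, 1, 0],
 [1, 0, 0],
 [-1, 0, 1]]
  V a = (4, -2, 1)
Solving gives a = (-2, 2, -1).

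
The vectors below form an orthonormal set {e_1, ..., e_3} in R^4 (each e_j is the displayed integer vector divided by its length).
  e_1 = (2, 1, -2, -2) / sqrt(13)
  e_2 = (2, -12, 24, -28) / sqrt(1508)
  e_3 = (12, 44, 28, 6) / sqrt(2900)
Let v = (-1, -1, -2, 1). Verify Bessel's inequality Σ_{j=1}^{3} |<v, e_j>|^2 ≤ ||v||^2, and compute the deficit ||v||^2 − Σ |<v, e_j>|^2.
Σ |<v, e_j>|^2 = 171/25; ||v||^2 = 7; deficit = 4/25

Write each e_j = u_j / sqrt(<u_j, u_j>) where u_j is the displayed integer vector. Then <v, e_j> = <v, u_j> / sqrt(<u_j, u_j>), so |<v, e_j>|^2 = <v, u_j>^2 / <u_j, u_j>.
Coefficients: <v, e_1> = -1/sqrt(13), <v, e_2> = -66/sqrt(1508), <v, e_3> = -106/sqrt(2900).
Square and sum: Σ |<v, e_j>|^2 = 171/25.
Compute ||v||^2 = v·v = 7.
Deficit = 7 − 171/25 = 4/25 ≥ 0, confirming Bessel's inequality. (The deficit equals ||v − Σ <v,e_j> e_j||^2, the squared distance from v to span{e_j}.)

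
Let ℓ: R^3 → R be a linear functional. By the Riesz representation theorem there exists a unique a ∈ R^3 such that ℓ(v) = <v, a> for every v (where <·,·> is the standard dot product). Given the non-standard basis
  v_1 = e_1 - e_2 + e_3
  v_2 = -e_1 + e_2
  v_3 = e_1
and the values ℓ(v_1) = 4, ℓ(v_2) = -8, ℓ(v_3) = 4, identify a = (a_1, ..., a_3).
a = (4, -4, -4)

Write a = (a_1, ..., a_3) in the standard basis. For each basis vector v_i, ℓ(v_i) = <v_i, a> is a linear equation in the a_j's. Collect the n equations into a matrix system V a = ℓ, where row i of V is v_i (expressed in the standard basis). Since V is invertible (lower-triangular with 1s on the diagonal, up to permutation), solve by back-substitution:
  V =
[[1, -1, 1],
 [-1, 1, 0],
 [1, 0, 0]]
  V a = (4, -8, 4)
Solving gives a = (4, -4, -4).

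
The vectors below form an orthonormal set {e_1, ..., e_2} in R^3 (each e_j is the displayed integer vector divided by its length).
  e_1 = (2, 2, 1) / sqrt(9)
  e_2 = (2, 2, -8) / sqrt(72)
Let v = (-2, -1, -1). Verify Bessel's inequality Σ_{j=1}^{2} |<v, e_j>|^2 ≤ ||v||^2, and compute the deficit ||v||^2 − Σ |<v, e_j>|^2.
Σ |<v, e_j>|^2 = 11/2; ||v||^2 = 6; deficit = 1/2

Write each e_j = u_j / sqrt(<u_j, u_j>) where u_j is the displayed integer vector. Then <v, e_j> = <v, u_j> / sqrt(<u_j, u_j>), so |<v, e_j>|^2 = <v, u_j>^2 / <u_j, u_j>.
Coefficients: <v, e_1> = -7/sqrt(9), <v, e_2> = 2/sqrt(72).
Square and sum: Σ |<v, e_j>|^2 = 11/2.
Compute ||v||^2 = v·v = 6.
Deficit = 6 − 11/2 = 1/2 ≥ 0, confirming Bessel's inequality. (The deficit equals ||v − Σ <v,e_j> e_j||^2, the squared distance from v to span{e_j}.)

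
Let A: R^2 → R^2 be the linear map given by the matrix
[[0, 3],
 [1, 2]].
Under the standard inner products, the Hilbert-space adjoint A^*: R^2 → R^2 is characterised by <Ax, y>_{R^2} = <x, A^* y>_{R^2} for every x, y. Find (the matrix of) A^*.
A^* = A^T =
[[0, 1],
 [3, 2]]

For real matrices with standard dot products, the defining identity <Ax, y> = <x, A^* y> gives (Ax)^T y = x^T (A^*) y, i.e. x^T A^T y = x^T (A^*) y. Since this holds for all x, y, we must have A^* = A^T. Therefore
A^* =
[[0, 1],
 [3, 2]].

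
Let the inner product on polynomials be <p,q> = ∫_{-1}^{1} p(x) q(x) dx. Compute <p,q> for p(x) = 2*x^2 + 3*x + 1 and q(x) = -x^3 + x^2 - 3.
<p,q> = -146/15

Expand the product: p(x)·q(x) = -2*x^5 - x^4 + 2*x^3 - 5*x^2 - 9*x - 3.
∫_{-1}^{1} of each monomial x^k gives [2/(k+1) if k even, 0 if k odd]. Integrating term-by-term (or equivalently evaluating the antiderivative F(x) = -x^6/3 - x^5/5 + x^4/2 - 5*x^3/3 - 9*x^2/2 - 3*x at the endpoints):
  F(1) − F(−1) = -46/5 − (8/15) = -146/15.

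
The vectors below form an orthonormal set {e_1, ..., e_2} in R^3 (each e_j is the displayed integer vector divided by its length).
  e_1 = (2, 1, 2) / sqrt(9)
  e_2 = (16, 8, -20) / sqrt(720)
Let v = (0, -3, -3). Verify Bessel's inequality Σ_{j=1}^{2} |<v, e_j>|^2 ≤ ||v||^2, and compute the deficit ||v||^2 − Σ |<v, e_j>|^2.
Σ |<v, e_j>|^2 = 54/5; ||v||^2 = 18; deficit = 36/5

Write each e_j = u_j / sqrt(<u_j, u_j>) where u_j is the displayed integer vector. Then <v, e_j> = <v, u_j> / sqrt(<u_j, u_j>), so |<v, e_j>|^2 = <v, u_j>^2 / <u_j, u_j>.
Coefficients: <v, e_1> = -9/sqrt(9), <v, e_2> = 36/sqrt(720).
Square and sum: Σ |<v, e_j>|^2 = 54/5.
Compute ||v||^2 = v·v = 18.
Deficit = 18 − 54/5 = 36/5 ≥ 0, confirming Bessel's inequality. (The deficit equals ||v − Σ <v,e_j> e_j||^2, the squared distance from v to span{e_j}.)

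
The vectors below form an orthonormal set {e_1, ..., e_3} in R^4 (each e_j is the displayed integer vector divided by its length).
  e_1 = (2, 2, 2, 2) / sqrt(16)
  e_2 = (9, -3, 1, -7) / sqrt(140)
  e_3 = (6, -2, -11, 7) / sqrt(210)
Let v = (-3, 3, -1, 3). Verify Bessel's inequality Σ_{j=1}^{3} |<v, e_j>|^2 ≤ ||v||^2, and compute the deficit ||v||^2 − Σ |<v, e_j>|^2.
Σ |<v, e_j>|^2 = 76/3; ||v||^2 = 28; deficit = 8/3

Write each e_j = u_j / sqrt(<u_j, u_j>) where u_j is the displayed integer vector. Then <v, e_j> = <v, u_j> / sqrt(<u_j, u_j>), so |<v, e_j>|^2 = <v, u_j>^2 / <u_j, u_j>.
Coefficients: <v, e_1> = 4/sqrt(16), <v, e_2> = -58/sqrt(140), <v, e_3> = 8/sqrt(210).
Square and sum: Σ |<v, e_j>|^2 = 76/3.
Compute ||v||^2 = v·v = 28.
Deficit = 28 − 76/3 = 8/3 ≥ 0, confirming Bessel's inequality. (The deficit equals ||v − Σ <v,e_j> e_j||^2, the squared distance from v to span{e_j}.)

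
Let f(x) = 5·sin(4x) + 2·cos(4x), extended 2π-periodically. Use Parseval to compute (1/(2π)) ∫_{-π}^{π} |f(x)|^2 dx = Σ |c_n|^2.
Σ |c_n|^2 = 29/2

Expand |f|^2 and use orthogonality of {sin(nx), cos(mx)} on [-π, π]:
  ∫_{-π}^{π} sin(nx)^2 dx = π, ∫ cos(mx)^2 dx = π, and cross terms integrate to 0.
So ∫_{-π}^{π} f(x)^2 dx = 5^2 · π + 2^2 · π = (25 + 4)π.
Divide by 2π: (25 + 4)/2 = 29/2.
By Parseval, this equals Σ |c_n|^2.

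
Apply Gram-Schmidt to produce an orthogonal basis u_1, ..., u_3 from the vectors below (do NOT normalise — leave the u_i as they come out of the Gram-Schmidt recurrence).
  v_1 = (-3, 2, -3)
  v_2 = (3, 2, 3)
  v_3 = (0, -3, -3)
Orthogonal basis:
  u_1 = (-3, 2, -3)
  u_2 = (12/11, 36/11, 12/11)
  u_3 = (3/2, 0, -3/2)

Apply the Gram-Schmidt recurrence
  u_1 = v_1
  u_i = v_i − Σ_{j<i} ((v_i · u_j) / (u_j · u_j)) · u_j.

Step by step this gives:
  u_1 = (-3, 2, -3)
  u_2 = (12/11, 36/11, 12/11)
  u_3 = (3/2, 0, -3/2)

Orthogonality check:
  u_2 · u_1 = 0 (should be 0)
  u_3 · u_1 = 0 (should be 0)
  u_3 · u_2 = 0 (should be 0)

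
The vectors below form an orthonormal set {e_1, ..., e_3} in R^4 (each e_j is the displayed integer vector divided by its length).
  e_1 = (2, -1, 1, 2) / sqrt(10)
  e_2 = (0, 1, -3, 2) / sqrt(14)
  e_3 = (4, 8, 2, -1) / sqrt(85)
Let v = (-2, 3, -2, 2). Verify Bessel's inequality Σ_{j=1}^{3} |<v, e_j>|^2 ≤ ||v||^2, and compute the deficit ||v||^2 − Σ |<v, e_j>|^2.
Σ |<v, e_j>|^2 = 1874/119; ||v||^2 = 21; deficit = 625/119

Write each e_j = u_j / sqrt(<u_j, u_j>) where u_j is the displayed integer vector. Then <v, e_j> = <v, u_j> / sqrt(<u_j, u_j>), so |<v, e_j>|^2 = <v, u_j>^2 / <u_j, u_j>.
Coefficients: <v, e_1> = -5/sqrt(10), <v, e_2> = 13/sqrt(14), <v, e_3> = 10/sqrt(85).
Square and sum: Σ |<v, e_j>|^2 = 1874/119.
Compute ||v||^2 = v·v = 21.
Deficit = 21 − 1874/119 = 625/119 ≥ 0, confirming Bessel's inequality. (The deficit equals ||v − Σ <v,e_j> e_j||^2, the squared distance from v to span{e_j}.)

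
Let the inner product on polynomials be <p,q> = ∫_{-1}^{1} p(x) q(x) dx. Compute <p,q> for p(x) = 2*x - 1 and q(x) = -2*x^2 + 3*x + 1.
<p,q> = 10/3

Expand the product: p(x)·q(x) = -4*x^3 + 8*x^2 - x - 1.
∫_{-1}^{1} of each monomial x^k gives [2/(k+1) if k even, 0 if k odd]. Integrating term-by-term (or equivalently evaluating the antiderivative F(x) = -x^4 + 8*x^3/3 - x^2/2 - x at the endpoints):
  F(1) − F(−1) = 1/6 − (-19/6) = 10/3.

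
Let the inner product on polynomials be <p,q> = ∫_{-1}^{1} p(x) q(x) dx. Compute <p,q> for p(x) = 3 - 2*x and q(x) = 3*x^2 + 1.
<p,q> = 12

Expand the product: p(x)·q(x) = -6*x^3 + 9*x^2 - 2*x + 3.
∫_{-1}^{1} of each monomial x^k gives [2/(k+1) if k even, 0 if k odd]. Integrating term-by-term (or equivalently evaluating the antiderivative F(x) = -3*x^4/2 + 3*x^3 - x^2 + 3*x at the endpoints):
  F(1) − F(−1) = 7/2 − (-17/2) = 12.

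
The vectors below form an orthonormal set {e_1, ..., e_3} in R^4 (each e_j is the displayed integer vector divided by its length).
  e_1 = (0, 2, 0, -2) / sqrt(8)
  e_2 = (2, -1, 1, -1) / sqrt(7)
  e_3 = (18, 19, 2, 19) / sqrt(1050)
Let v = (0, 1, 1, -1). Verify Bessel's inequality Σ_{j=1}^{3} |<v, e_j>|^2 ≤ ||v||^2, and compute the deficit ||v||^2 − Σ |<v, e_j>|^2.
Σ |<v, e_j>|^2 = 161/75; ||v||^2 = 3; deficit = 64/75

Write each e_j = u_j / sqrt(<u_j, u_j>) where u_j is the displayed integer vector. Then <v, e_j> = <v, u_j> / sqrt(<u_j, u_j>), so |<v, e_j>|^2 = <v, u_j>^2 / <u_j, u_j>.
Coefficients: <v, e_1> = 4/sqrt(8), <v, e_2> = 1/sqrt(7), <v, e_3> = 2/sqrt(1050).
Square and sum: Σ |<v, e_j>|^2 = 161/75.
Compute ||v||^2 = v·v = 3.
Deficit = 3 − 161/75 = 64/75 ≥ 0, confirming Bessel's inequality. (The deficit equals ||v − Σ <v,e_j> e_j||^2, the squared distance from v to span{e_j}.)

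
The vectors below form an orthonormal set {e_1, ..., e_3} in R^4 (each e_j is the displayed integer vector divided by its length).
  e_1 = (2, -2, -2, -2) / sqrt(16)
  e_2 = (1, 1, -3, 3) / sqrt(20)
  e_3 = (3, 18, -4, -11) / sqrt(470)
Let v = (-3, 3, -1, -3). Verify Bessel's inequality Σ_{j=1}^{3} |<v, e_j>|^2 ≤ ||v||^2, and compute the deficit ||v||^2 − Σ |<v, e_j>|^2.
Σ |<v, e_j>|^2 = 804/47; ||v||^2 = 28; deficit = 512/47

Write each e_j = u_j / sqrt(<u_j, u_j>) where u_j is the displayed integer vector. Then <v, e_j> = <v, u_j> / sqrt(<u_j, u_j>), so |<v, e_j>|^2 = <v, u_j>^2 / <u_j, u_j>.
Coefficients: <v, e_1> = -4/sqrt(16), <v, e_2> = -6/sqrt(20), <v, e_3> = 82/sqrt(470).
Square and sum: Σ |<v, e_j>|^2 = 804/47.
Compute ||v||^2 = v·v = 28.
Deficit = 28 − 804/47 = 512/47 ≥ 0, confirming Bessel's inequality. (The deficit equals ||v − Σ <v,e_j> e_j||^2, the squared distance from v to span{e_j}.)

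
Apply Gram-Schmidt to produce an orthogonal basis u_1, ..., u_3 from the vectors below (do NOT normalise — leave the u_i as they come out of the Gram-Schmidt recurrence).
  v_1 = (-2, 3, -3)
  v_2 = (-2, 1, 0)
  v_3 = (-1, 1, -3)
Orthogonal basis:
  u_1 = (-2, 3, -3)
  u_2 = (-15/11, 1/22, 21/22)
  u_3 = (-27/61, -54/61, -36/61)

Apply the Gram-Schmidt recurrence
  u_1 = v_1
  u_i = v_i − Σ_{j<i} ((v_i · u_j) / (u_j · u_j)) · u_j.

Step by step this gives:
  u_1 = (-2, 3, -3)
  u_2 = (-15/11, 1/22, 21/22)
  u_3 = (-27/61, -54/61, -36/61)

Orthogonality check:
  u_2 · u_1 = 0 (should be 0)
  u_3 · u_1 = 0 (should be 0)
  u_3 · u_2 = 0 (should be 0)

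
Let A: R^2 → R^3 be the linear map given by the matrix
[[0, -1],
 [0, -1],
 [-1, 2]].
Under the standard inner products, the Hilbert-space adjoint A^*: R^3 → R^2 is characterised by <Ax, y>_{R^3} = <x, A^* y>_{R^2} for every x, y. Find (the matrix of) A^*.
A^* = A^T =
[[0, 0, -1],
 [-1, -1, 2]]

For real matrices with standard dot products, the defining identity <Ax, y> = <x, A^* y> gives (Ax)^T y = x^T (A^*) y, i.e. x^T A^T y = x^T (A^*) y. Since this holds for all x, y, we must have A^* = A^T. Therefore
A^* =
[[0, 0, -1],
 [-1, -1, 2]].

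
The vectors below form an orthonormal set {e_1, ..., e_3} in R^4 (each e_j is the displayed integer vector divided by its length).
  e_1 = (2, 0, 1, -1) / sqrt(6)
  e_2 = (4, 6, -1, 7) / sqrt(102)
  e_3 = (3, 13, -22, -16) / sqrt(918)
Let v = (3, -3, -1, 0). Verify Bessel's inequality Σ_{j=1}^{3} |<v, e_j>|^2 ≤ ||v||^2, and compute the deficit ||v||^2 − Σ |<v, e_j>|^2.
Σ |<v, e_j>|^2 = 121/27; ||v||^2 = 19; deficit = 392/27

Write each e_j = u_j / sqrt(<u_j, u_j>) where u_j is the displayed integer vector. Then <v, e_j> = <v, u_j> / sqrt(<u_j, u_j>), so |<v, e_j>|^2 = <v, u_j>^2 / <u_j, u_j>.
Coefficients: <v, e_1> = 5/sqrt(6), <v, e_2> = -5/sqrt(102), <v, e_3> = -8/sqrt(918).
Square and sum: Σ |<v, e_j>|^2 = 121/27.
Compute ||v||^2 = v·v = 19.
Deficit = 19 − 121/27 = 392/27 ≥ 0, confirming Bessel's inequality. (The deficit equals ||v − Σ <v,e_j> e_j||^2, the squared distance from v to span{e_j}.)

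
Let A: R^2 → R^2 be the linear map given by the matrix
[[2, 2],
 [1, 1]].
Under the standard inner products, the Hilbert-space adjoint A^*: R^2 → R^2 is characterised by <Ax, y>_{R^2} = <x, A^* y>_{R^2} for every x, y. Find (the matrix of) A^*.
A^* = A^T =
[[2, 1],
 [2, 1]]

For real matrices with standard dot products, the defining identity <Ax, y> = <x, A^* y> gives (Ax)^T y = x^T (A^*) y, i.e. x^T A^T y = x^T (A^*) y. Since this holds for all x, y, we must have A^* = A^T. Therefore
A^* =
[[2, 1],
 [2, 1]].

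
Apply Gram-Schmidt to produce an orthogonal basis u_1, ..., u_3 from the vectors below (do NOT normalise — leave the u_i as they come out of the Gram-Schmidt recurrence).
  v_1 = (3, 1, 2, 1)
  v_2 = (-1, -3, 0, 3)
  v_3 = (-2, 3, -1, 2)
Orthogonal basis:
  u_1 = (3, 1, 2, 1)
  u_2 = (-2/5, -14/5, 2/5, 16/5)
  u_3 = (-33/23, 68/23, -13/23, 57/23)

Apply the Gram-Schmidt recurrence
  u_1 = v_1
  u_i = v_i − Σ_{j<i} ((v_i · u_j) / (u_j · u_j)) · u_j.

Step by step this gives:
  u_1 = (3, 1, 2, 1)
  u_2 = (-2/5, -14/5, 2/5, 16/5)
  u_3 = (-33/23, 68/23, -13/23, 57/23)

Orthogonality check:
  u_2 · u_1 = 0 (should be 0)
  u_3 · u_1 = 0 (should be 0)
  u_3 · u_2 = 0 (should be 0)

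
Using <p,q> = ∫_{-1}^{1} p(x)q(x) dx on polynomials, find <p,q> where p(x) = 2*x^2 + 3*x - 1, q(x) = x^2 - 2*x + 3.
<p,q> = -88/15

Expand the product: p(x)·q(x) = 2*x^4 - x^3 - x^2 + 11*x - 3.
∫_{-1}^{1} of each monomial x^k gives [2/(k+1) if k even, 0 if k odd]. Integrating term-by-term (or equivalently evaluating the antiderivative F(x) = 2*x^5/5 - x^4/4 - x^3/3 + 11*x^2/2 - 3*x at the endpoints):
  F(1) − F(−1) = 139/60 − (491/60) = -88/15.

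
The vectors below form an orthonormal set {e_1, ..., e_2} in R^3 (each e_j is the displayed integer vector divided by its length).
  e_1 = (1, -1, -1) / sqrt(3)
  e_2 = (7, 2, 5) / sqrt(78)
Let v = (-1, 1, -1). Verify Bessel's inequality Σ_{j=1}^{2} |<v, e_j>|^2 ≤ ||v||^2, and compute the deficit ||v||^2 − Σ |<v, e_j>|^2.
Σ |<v, e_j>|^2 = 21/13; ||v||^2 = 3; deficit = 18/13

Write each e_j = u_j / sqrt(<u_j, u_j>) where u_j is the displayed integer vector. Then <v, e_j> = <v, u_j> / sqrt(<u_j, u_j>), so |<v, e_j>|^2 = <v, u_j>^2 / <u_j, u_j>.
Coefficients: <v, e_1> = -1/sqrt(3), <v, e_2> = -10/sqrt(78).
Square and sum: Σ |<v, e_j>|^2 = 21/13.
Compute ||v||^2 = v·v = 3.
Deficit = 3 − 21/13 = 18/13 ≥ 0, confirming Bessel's inequality. (The deficit equals ||v − Σ <v,e_j> e_j||^2, the squared distance from v to span{e_j}.)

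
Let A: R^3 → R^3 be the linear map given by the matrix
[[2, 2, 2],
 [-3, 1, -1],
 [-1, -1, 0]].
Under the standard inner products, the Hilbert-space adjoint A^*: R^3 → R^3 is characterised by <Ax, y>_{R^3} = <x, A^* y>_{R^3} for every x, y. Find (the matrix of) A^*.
A^* = A^T =
[[2, -3, -1],
 [2, 1, -1],
 [2, -1, 0]]

For real matrices with standard dot products, the defining identity <Ax, y> = <x, A^* y> gives (Ax)^T y = x^T (A^*) y, i.e. x^T A^T y = x^T (A^*) y. Since this holds for all x, y, we must have A^* = A^T. Therefore
A^* =
[[2, -3, -1],
 [2, 1, -1],
 [2, -1, 0]].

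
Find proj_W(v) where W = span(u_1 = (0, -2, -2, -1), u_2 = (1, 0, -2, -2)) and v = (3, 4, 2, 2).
proj_W(v) = (13/15, 64/15, 38/15, 2/5)

Set up U = [u_1 | ... | u_2] ∈ R^(4×2). The projector onto W = col(U) is P = U (U^T U)^(-1) U^T.
Compute U^T U =
  [9, 6]
  [6, 9],
and U^T v = (-14, -5).
Solve U^T U · c = U^T v for the coefficients: c = (-32/15, 13/15). The projection is proj_W(v) = U c.
Check: (v - proj_W(v)) · u_1 = 0  (should be 0).
Check: (v - proj_W(v)) · u_2 = 0  (should be 0).
Result: proj_W(v) = (13/15, 64/15, 38/15, 2/5).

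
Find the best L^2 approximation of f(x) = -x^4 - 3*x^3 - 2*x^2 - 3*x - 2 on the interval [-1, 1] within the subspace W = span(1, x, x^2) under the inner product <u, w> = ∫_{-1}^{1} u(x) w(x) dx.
g(x) = -20*x^2/7 - 24*x/5 - 67/35

The best approximation g ∈ W is the orthogonal projection of f onto W. Writing g = a_0 + a_1 x + a_2 x^2, the coefficients solve the normal equations G · a = b where
  G_{ij} = <φ_i, φ_j> and b_i = <f, φ_i>, with φ_0 = 1, φ_1 = x, φ_2 = x^2.
G =
  [2, 0, 2/3]
  [0, 2/3, 0]
  [2/3, 0, 2/5],
b = (-86/15, -16/5, -254/105).
Solving gives a_0 = -67/35, a_1 = -24/5, a_2 = -20/7, so
  g(x) = -20*x^2/7 - 24*x/5 - 67/35.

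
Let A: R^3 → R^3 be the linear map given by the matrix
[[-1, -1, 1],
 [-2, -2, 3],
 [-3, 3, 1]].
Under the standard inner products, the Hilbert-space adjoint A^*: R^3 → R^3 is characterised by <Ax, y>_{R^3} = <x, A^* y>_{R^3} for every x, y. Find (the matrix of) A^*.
A^* = A^T =
[[-1, -2, -3],
 [-1, -2, 3],
 [1, 3, 1]]

For real matrices with standard dot products, the defining identity <Ax, y> = <x, A^* y> gives (Ax)^T y = x^T (A^*) y, i.e. x^T A^T y = x^T (A^*) y. Since this holds for all x, y, we must have A^* = A^T. Therefore
A^* =
[[-1, -2, -3],
 [-1, -2, 3],
 [1, 3, 1]].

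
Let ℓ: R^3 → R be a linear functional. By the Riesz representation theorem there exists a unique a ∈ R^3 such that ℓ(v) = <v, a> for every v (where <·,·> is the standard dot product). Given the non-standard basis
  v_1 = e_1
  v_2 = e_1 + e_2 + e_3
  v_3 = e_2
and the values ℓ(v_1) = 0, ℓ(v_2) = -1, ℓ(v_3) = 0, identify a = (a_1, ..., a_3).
a = (0, 0, -1)

Write a = (a_1, ..., a_3) in the standard basis. For each basis vector v_i, ℓ(v_i) = <v_i, a> is a linear equation in the a_j's. Collect the n equations into a matrix system V a = ℓ, where row i of V is v_i (expressed in the standard basis). Since V is invertible (lower-triangular with 1s on the diagonal, up to permutation), solve by back-substitution:
  V =
[[1, 0, 0],
 [1, 1, 1],
 [0, 1, 0]]
  V a = (0, -1, 0)
Solving gives a = (0, 0, -1).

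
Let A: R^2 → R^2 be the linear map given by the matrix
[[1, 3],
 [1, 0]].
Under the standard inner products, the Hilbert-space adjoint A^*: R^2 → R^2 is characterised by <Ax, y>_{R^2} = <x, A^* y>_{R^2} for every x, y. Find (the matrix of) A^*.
A^* = A^T =
[[1, 1],
 [3, 0]]

For real matrices with standard dot products, the defining identity <Ax, y> = <x, A^* y> gives (Ax)^T y = x^T (A^*) y, i.e. x^T A^T y = x^T (A^*) y. Since this holds for all x, y, we must have A^* = A^T. Therefore
A^* =
[[1, 1],
 [3, 0]].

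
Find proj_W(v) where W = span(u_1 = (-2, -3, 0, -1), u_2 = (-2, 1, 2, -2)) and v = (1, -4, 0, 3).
proj_W(v) = (124/173, -570/173, -378/173, 251/173)

Set up U = [u_1 | ... | u_2] ∈ R^(4×2). The projector onto W = col(U) is P = U (U^T U)^(-1) U^T.
Compute U^T U =
  [14, 3]
  [3, 13],
and U^T v = (7, -12).
Solve U^T U · c = U^T v for the coefficients: c = (127/173, -189/173). The projection is proj_W(v) = U c.
Check: (v - proj_W(v)) · u_1 = 0  (should be 0).
Check: (v - proj_W(v)) · u_2 = 0  (should be 0).
Result: proj_W(v) = (124/173, -570/173, -378/173, 251/173).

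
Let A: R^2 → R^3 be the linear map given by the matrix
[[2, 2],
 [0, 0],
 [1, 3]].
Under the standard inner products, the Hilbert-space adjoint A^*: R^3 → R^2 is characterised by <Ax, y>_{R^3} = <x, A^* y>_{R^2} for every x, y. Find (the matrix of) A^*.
A^* = A^T =
[[2, 0, 1],
 [2, 0, 3]]

For real matrices with standard dot products, the defining identity <Ax, y> = <x, A^* y> gives (Ax)^T y = x^T (A^*) y, i.e. x^T A^T y = x^T (A^*) y. Since this holds for all x, y, we must have A^* = A^T. Therefore
A^* =
[[2, 0, 1],
 [2, 0, 3]].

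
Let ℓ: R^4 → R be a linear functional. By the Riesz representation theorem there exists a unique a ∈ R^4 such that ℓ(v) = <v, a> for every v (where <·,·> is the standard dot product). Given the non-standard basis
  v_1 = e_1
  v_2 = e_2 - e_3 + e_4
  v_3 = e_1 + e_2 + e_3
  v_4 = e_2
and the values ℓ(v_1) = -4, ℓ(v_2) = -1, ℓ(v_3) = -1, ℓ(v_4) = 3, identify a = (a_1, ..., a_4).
a = (-4, 3, 0, -4)

Write a = (a_1, ..., a_4) in the standard basis. For each basis vector v_i, ℓ(v_i) = <v_i, a> is a linear equation in the a_j's. Collect the n equations into a matrix system V a = ℓ, where row i of V is v_i (expressed in the standard basis). Since V is invertible (lower-triangular with 1s on the diagonal, up to permutation), solve by back-substitution:
  V =
[[1, 0, 0, 0],
 [0, 1, -1, 1],
 [1, 1, 1, 0],
 [0, 1, 0, 0]]
  V a = (-4, -1, -1, 3)
Solving gives a = (-4, 3, 0, -4).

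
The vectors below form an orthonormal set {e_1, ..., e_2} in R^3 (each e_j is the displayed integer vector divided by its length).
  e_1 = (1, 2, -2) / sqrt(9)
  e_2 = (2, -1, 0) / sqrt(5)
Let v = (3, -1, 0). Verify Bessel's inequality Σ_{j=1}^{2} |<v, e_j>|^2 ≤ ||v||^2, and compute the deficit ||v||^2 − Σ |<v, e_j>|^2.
Σ |<v, e_j>|^2 = 446/45; ||v||^2 = 10; deficit = 4/45

Write each e_j = u_j / sqrt(<u_j, u_j>) where u_j is the displayed integer vector. Then <v, e_j> = <v, u_j> / sqrt(<u_j, u_j>), so |<v, e_j>|^2 = <v, u_j>^2 / <u_j, u_j>.
Coefficients: <v, e_1> = 1/sqrt(9), <v, e_2> = 7/sqrt(5).
Square and sum: Σ |<v, e_j>|^2 = 446/45.
Compute ||v||^2 = v·v = 10.
Deficit = 10 − 446/45 = 4/45 ≥ 0, confirming Bessel's inequality. (The deficit equals ||v − Σ <v,e_j> e_j||^2, the squared distance from v to span{e_j}.)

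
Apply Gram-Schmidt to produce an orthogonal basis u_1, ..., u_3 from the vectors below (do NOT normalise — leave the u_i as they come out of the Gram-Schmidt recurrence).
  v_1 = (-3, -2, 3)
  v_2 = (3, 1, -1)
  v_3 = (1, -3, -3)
Orthogonal basis:
  u_1 = (-3, -2, 3)
  u_2 = (12/11, -3/11, 10/11)
  u_3 = (14/23, -84/23, -42/23)

Apply the Gram-Schmidt recurrence
  u_1 = v_1
  u_i = v_i − Σ_{j<i} ((v_i · u_j) / (u_j · u_j)) · u_j.

Step by step this gives:
  u_1 = (-3, -2, 3)
  u_2 = (12/11, -3/11, 10/11)
  u_3 = (14/23, -84/23, -42/23)

Orthogonality check:
  u_2 · u_1 = 0 (should be 0)
  u_3 · u_1 = 0 (should be 0)
  u_3 · u_2 = 0 (should be 0)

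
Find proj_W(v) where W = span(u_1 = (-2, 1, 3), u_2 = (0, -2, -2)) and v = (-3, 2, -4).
proj_W(v) = (0, -1, -1)

Set up U = [u_1 | ... | u_2] ∈ R^(3×2). The projector onto W = col(U) is P = U (U^T U)^(-1) U^T.
Compute U^T U =
  [14, -8]
  [-8, 8],
and U^T v = (-4, 4).
Solve U^T U · c = U^T v for the coefficients: c = (0, 1/2). The projection is proj_W(v) = U c.
Check: (v - proj_W(v)) · u_1 = 0  (should be 0).
Check: (v - proj_W(v)) · u_2 = 0  (should be 0).
Result: proj_W(v) = (0, -1, -1).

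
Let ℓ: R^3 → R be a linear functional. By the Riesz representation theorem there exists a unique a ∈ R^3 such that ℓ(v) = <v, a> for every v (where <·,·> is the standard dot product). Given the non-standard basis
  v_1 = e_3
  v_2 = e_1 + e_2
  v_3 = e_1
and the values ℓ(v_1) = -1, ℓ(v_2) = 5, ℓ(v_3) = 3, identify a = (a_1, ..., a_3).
a = (3, 2, -1)

Write a = (a_1, ..., a_3) in the standard basis. For each basis vector v_i, ℓ(v_i) = <v_i, a> is a linear equation in the a_j's. Collect the n equations into a matrix system V a = ℓ, where row i of V is v_i (expressed in the standard basis). Since V is invertible (lower-triangular with 1s on the diagonal, up to permutation), solve by back-substitution:
  V =
[[0, 0, 1],
 [1, 1, 0],
 [1, 0, 0]]
  V a = (-1, 5, 3)
Solving gives a = (3, 2, -1).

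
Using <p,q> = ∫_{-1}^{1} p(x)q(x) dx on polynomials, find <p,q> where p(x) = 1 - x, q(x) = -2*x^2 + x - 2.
<p,q> = -6

Expand the product: p(x)·q(x) = 2*x^3 - 3*x^2 + 3*x - 2.
∫_{-1}^{1} of each monomial x^k gives [2/(k+1) if k even, 0 if k odd]. Integrating term-by-term (or equivalently evaluating the antiderivative F(x) = x^4/2 - x^3 + 3*x^2/2 - 2*x at the endpoints):
  F(1) − F(−1) = -1 − (5) = -6.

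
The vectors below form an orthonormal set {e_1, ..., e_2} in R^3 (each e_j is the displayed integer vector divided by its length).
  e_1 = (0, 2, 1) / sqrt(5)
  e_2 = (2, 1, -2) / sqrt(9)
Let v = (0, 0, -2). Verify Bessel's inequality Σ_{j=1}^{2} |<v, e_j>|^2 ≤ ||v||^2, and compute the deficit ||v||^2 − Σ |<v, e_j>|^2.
Σ |<v, e_j>|^2 = 116/45; ||v||^2 = 4; deficit = 64/45

Write each e_j = u_j / sqrt(<u_j, u_j>) where u_j is the displayed integer vector. Then <v, e_j> = <v, u_j> / sqrt(<u_j, u_j>), so |<v, e_j>|^2 = <v, u_j>^2 / <u_j, u_j>.
Coefficients: <v, e_1> = -2/sqrt(5), <v, e_2> = 4/sqrt(9).
Square and sum: Σ |<v, e_j>|^2 = 116/45.
Compute ||v||^2 = v·v = 4.
Deficit = 4 − 116/45 = 64/45 ≥ 0, confirming Bessel's inequality. (The deficit equals ||v − Σ <v,e_j> e_j||^2, the squared distance from v to span{e_j}.)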